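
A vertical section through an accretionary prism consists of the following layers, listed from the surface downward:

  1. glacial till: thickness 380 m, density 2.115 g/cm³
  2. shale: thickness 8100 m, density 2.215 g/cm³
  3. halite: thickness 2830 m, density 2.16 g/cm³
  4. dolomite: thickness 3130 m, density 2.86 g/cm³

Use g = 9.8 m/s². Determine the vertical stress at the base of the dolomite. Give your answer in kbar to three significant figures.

glacial till: 2115 kg/m³ × 9.8 m/s² × 380 m = 7.876×10^6 Pa = 0.07876 kbar
shale: 2215 kg/m³ × 9.8 m/s² × 8100 m = 1.758×10^8 Pa = 1.758 kbar
halite: 2160 kg/m³ × 9.8 m/s² × 2830 m = 5.991×10^7 Pa = 0.5991 kbar
dolomite: 2860 kg/m³ × 9.8 m/s² × 3130 m = 8.773×10^7 Pa = 0.8773 kbar
Total = 0.07876 + 1.758 + 0.5991 + 0.8773 = 3.3134 kbar

3.31 kbar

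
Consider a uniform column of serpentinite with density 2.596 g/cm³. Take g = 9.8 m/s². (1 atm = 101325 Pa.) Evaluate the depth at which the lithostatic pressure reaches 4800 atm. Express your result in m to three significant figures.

h = P/(ρg) = 4800 atm / (2596 kg/m³ × 9.8 m/s²) = 4.864×10^8 Pa / 25441 Pa/m = 19117 m

19100 m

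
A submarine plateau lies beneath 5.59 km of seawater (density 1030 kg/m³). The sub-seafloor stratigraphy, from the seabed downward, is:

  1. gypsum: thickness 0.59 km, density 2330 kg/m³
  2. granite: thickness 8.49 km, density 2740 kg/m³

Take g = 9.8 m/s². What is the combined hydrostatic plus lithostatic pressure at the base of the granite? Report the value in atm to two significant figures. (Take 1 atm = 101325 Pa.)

seawater: 1030 kg/m³ × 9.8 m/s² × 5590 m = 5.643×10^7 Pa = 556.9 atm
gypsum: 2330 kg/m³ × 9.8 m/s² × 590 m = 1.347×10^7 Pa = 133.0 atm
granite: 2740 kg/m³ × 9.8 m/s² × 8490 m = 2.280×10^8 Pa = 2250 atm
Total = 556.9 + 133.0 + 2250 = 2939.8 atm

2900 atm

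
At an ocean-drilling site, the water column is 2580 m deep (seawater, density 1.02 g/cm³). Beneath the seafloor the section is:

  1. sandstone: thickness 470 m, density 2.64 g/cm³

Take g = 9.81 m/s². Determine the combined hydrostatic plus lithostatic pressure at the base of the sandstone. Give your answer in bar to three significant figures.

seawater: 1020 kg/m³ × 9.81 m/s² × 2580 m = 2.582×10^7 Pa = 258.2 bar
sandstone: 2640 kg/m³ × 9.81 m/s² × 470 m = 1.217×10^7 Pa = 121.7 bar
Total = 258.2 + 121.7 = 379.88 bar

380 bar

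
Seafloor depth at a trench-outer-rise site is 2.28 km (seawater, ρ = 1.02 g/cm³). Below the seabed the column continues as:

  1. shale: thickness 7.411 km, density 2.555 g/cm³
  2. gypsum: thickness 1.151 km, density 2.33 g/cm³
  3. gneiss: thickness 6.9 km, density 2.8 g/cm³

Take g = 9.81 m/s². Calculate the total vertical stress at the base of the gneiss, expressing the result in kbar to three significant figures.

4.24 kbar

seawater: 1020 kg/m³ × 9.81 m/s² × 2280 m = 2.281×10^7 Pa = 0.2281 kbar
shale: 2555 kg/m³ × 9.81 m/s² × 7411 m = 1.858×10^8 Pa = 1.858 kbar
gypsum: 2330 kg/m³ × 9.81 m/s² × 1151 m = 2.631×10^7 Pa = 0.2631 kbar
gneiss: 2800 kg/m³ × 9.81 m/s² × 6900 m = 1.895×10^8 Pa = 1.895 kbar
Total = 0.2281 + 1.858 + 0.2631 + 1.895 = 4.2441 kbar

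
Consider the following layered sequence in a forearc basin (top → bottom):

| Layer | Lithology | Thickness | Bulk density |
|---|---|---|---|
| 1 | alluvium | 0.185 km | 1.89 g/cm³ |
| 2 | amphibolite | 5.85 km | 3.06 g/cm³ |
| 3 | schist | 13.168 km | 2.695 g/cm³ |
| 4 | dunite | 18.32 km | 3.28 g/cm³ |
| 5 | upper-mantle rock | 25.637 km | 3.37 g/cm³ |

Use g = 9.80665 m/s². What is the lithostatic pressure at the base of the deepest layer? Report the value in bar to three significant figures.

alluvium: 1890 kg/m³ × 9.80665 m/s² × 185 m = 3.429×10^6 Pa = 34.29 bar
amphibolite: 3060 kg/m³ × 9.80665 m/s² × 5850 m = 1.755×10^8 Pa = 1755 bar
schist: 2695 kg/m³ × 9.80665 m/s² × 13168 m = 3.480×10^8 Pa = 3480 bar
dunite: 3280 kg/m³ × 9.80665 m/s² × 18320 m = 5.893×10^8 Pa = 5893 bar
upper-mantle rock: 3370 kg/m³ × 9.80665 m/s² × 25637 m = 8.473×10^8 Pa = 8473 bar
Total = 34.29 + 1755 + 3480 + 5893 + 8473 = 19635 bar

19600 bar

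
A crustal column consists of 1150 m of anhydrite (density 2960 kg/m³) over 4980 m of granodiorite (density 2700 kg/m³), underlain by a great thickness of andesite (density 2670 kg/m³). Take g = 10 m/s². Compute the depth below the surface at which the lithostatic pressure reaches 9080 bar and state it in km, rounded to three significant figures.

Pressure at base of upper layers: 2960×10×1150 + 2700×10×4980 = 1.685×10^8 Pa = 1685 bar
Remaining pressure to be supplied by andesite: 9.080×10^8 − 1.685×10^8 = 7.395×10^8 Pa
Additional depth in andesite = 7.395×10^8 Pa / (2670 kg/m³ × 10 m/s²) = 27697 m
Total depth = 6130 m + 27697 m = 33827 m
= 33.827 km

33.8 km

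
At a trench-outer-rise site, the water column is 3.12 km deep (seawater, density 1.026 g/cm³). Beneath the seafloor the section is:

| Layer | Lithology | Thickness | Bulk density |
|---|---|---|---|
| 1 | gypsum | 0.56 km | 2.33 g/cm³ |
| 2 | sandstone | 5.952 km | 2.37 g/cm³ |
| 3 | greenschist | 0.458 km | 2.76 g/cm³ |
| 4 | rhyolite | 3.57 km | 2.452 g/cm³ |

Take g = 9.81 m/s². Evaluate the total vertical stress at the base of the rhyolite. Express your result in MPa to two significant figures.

seawater: 1026 kg/m³ × 9.81 m/s² × 3120 m = 3.140×10^7 Pa = 31.40 MPa
gypsum: 2330 kg/m³ × 9.81 m/s² × 560 m = 1.280×10^7 Pa = 12.80 MPa
sandstone: 2370 kg/m³ × 9.81 m/s² × 5952 m = 1.384×10^8 Pa = 138.4 MPa
greenschist: 2760 kg/m³ × 9.81 m/s² × 458 m = 1.240×10^7 Pa = 12.40 MPa
rhyolite: 2452 kg/m³ × 9.81 m/s² × 3570 m = 8.587×10^7 Pa = 85.87 MPa
Total = 31.40 + 12.80 + 138.4 + 12.40 + 85.87 = 280.86 MPa

280 MPa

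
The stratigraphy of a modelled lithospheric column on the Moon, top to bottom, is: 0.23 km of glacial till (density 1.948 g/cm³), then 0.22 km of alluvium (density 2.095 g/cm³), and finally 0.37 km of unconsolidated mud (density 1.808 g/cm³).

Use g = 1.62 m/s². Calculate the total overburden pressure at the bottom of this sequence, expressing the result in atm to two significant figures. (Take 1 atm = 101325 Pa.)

25 atm

glacial till: 1948 kg/m³ × 1.62 m/s² × 230 m = 7.258×10^5 Pa = 7.163 atm
alluvium: 2095 kg/m³ × 1.62 m/s² × 220 m = 7.467×10^5 Pa = 7.369 atm
unconsolidated mud: 1808 kg/m³ × 1.62 m/s² × 370 m = 1.084×10^6 Pa = 10.70 atm
Total = 7.163 + 7.369 + 10.70 = 25.228 atm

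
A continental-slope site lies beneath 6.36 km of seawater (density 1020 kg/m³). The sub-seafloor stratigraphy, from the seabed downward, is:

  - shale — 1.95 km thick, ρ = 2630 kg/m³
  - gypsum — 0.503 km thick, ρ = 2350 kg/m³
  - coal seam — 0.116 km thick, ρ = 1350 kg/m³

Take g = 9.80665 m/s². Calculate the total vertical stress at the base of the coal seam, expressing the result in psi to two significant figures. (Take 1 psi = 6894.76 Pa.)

seawater: 1020 kg/m³ × 9.80665 m/s² × 6360 m = 6.362×10^7 Pa = 9227 psi
shale: 2630 kg/m³ × 9.80665 m/s² × 1950 m = 5.029×10^7 Pa = 7294 psi
gypsum: 2350 kg/m³ × 9.80665 m/s² × 503 m = 1.159×10^7 Pa = 1681 psi
coal seam: 1350 kg/m³ × 9.80665 m/s² × 116 m = 1.536×10^6 Pa = 222.7 psi
Total = 9227 + 7294 + 1681 + 222.7 = 18425 psi

18000 psi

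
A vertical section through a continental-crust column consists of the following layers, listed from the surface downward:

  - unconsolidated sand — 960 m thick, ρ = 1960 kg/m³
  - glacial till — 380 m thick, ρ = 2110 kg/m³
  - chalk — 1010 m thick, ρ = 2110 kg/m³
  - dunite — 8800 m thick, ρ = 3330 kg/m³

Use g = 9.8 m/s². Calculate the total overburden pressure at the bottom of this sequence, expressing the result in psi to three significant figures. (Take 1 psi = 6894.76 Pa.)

unconsolidated sand: 1960 kg/m³ × 9.8 m/s² × 960 m = 1.844×10^7 Pa = 2674 psi
glacial till: 2110 kg/m³ × 9.8 m/s² × 380 m = 7.858×10^6 Pa = 1140 psi
chalk: 2110 kg/m³ × 9.8 m/s² × 1010 m = 2.088×10^7 Pa = 3029 psi
dunite: 3330 kg/m³ × 9.8 m/s² × 8800 m = 2.872×10^8 Pa = 41652 psi
Total = 2674 + 1140 + 3029 + 41652 = 48495 psi

48500 psi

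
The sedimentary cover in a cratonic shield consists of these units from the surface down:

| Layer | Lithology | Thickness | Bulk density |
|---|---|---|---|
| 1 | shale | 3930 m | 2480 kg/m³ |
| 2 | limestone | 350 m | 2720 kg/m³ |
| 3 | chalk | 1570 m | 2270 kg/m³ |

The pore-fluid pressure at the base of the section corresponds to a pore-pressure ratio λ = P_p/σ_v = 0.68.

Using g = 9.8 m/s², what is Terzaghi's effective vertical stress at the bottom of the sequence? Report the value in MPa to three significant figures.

44.7 MPa

Overburden (lithostatic) stress σ_v:
shale: 2480 kg/m³ × 9.8 m/s² × 3930 m = 9.551×10^7 Pa = 95.51 MPa
limestone: 2720 kg/m³ × 9.8 m/s² × 350 m = 9.330×10^6 Pa = 9.330 MPa
chalk: 2270 kg/m³ × 9.8 m/s² × 1570 m = 3.493×10^7 Pa = 34.93 MPa
Total = 95.51 + 9.330 + 34.93 = 139.77 MPa
Pore pressure P_p = λ·σ_v = 0.68 × 139.8 MPa = 95.04 MPa
Effective stress σ' = σ_v − P_p = 139.8 − 95.04 = 44.727 MPa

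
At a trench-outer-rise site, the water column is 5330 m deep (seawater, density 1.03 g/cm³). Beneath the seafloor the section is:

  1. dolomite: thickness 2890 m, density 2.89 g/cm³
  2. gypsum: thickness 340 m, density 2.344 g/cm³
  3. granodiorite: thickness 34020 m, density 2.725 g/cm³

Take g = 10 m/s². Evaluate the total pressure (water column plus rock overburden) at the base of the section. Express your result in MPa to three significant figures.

1070 MPa

seawater: 1030 kg/m³ × 10 m/s² × 5330 m = 5.490×10^7 Pa = 54.90 MPa
dolomite: 2890 kg/m³ × 10 m/s² × 2890 m = 8.352×10^7 Pa = 83.52 MPa
gypsum: 2344 kg/m³ × 10 m/s² × 340 m = 7.970×10^6 Pa = 7.970 MPa
granodiorite: 2725 kg/m³ × 10 m/s² × 34020 m = 9.270×10^8 Pa = 927.0 MPa
Total = 54.90 + 83.52 + 7.970 + 927.0 = 1073.4 MPa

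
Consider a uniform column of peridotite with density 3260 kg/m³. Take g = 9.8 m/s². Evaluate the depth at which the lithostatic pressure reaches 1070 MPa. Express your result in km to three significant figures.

h = P/(ρg) = 1070 MPa / (3260 kg/m³ × 9.8 m/s²) = 1.070×10^9 Pa / 31948 Pa/m = 33492 m
= 33.492 km

33.5 km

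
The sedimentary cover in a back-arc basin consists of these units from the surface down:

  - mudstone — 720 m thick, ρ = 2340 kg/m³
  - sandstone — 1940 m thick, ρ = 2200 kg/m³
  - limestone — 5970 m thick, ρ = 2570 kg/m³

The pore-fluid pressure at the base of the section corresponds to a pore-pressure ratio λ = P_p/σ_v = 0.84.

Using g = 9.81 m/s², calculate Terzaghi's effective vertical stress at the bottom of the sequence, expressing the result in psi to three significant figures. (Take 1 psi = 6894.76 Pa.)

Overburden (lithostatic) stress σ_v:
mudstone: 2340 kg/m³ × 9.81 m/s² × 720 m = 1.653×10^7 Pa = 16.53 MPa
sandstone: 2200 kg/m³ × 9.81 m/s² × 1940 m = 4.187×10^7 Pa = 41.87 MPa
limestone: 2570 kg/m³ × 9.81 m/s² × 5970 m = 1.505×10^8 Pa = 150.5 MPa
Total = 16.53 + 41.87 + 150.5 = 208.91 MPa
Pore pressure P_p = λ·σ_v = 0.84 × 208.9 MPa = 175.5 MPa
Effective stress σ' = σ_v − P_p = 208.9 − 175.5 = 33.426 MPa = 4848.0 psi

4850 psi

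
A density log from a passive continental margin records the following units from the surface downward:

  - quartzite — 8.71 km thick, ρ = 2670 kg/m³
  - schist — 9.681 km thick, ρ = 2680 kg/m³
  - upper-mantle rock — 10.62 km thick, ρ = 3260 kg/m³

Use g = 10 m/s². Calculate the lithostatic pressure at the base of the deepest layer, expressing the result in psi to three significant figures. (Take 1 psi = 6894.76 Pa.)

122000 psi

quartzite: 2670 kg/m³ × 10 m/s² × 8710 m = 2.326×10^8 Pa = 33730 psi
schist: 2680 kg/m³ × 10 m/s² × 9681 m = 2.595×10^8 Pa = 37630 psi
upper-mantle rock: 3260 kg/m³ × 10 m/s² × 10620 m = 3.462×10^8 Pa = 50214 psi
Total = 33730 + 37630 + 50214 = 1.2157×10^5 psi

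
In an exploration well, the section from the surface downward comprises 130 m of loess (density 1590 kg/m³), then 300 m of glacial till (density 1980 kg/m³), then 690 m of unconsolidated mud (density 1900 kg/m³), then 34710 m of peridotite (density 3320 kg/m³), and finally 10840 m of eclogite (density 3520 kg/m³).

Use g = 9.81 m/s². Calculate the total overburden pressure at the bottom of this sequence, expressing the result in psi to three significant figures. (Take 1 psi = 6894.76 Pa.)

loess: 1590 kg/m³ × 9.81 m/s² × 130 m = 2.028×10^6 Pa = 294.1 psi
glacial till: 1980 kg/m³ × 9.81 m/s² × 300 m = 5.827×10^6 Pa = 845.2 psi
unconsolidated mud: 1900 kg/m³ × 9.81 m/s² × 690 m = 1.286×10^7 Pa = 1865 psi
peridotite: 3320 kg/m³ × 9.81 m/s² × 34710 m = 1.130×10^9 Pa = 1.640×10^5 psi
eclogite: 3520 kg/m³ × 9.81 m/s² × 10840 m = 3.743×10^8 Pa = 54290 psi
Total = 294.1 + 845.2 + 1865 + 1.640×10^5 + 54290 = 2.2126×10^5 psi

221000 psi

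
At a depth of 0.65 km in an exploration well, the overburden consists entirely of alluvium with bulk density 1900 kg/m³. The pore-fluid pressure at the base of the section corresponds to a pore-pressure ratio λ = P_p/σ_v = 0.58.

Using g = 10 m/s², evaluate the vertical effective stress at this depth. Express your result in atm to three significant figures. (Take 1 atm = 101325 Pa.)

51.2 atm

Overburden (lithostatic) stress σ_v:
alluvium: 1900 kg/m³ × 10 m/s² × 650 m = 1.235×10^7 Pa = 12.35 MPa
Pore pressure P_p = λ·σ_v = 0.58 × 12.35 MPa = 7.163 MPa
Effective stress σ' = σ_v − P_p = 12.35 − 7.163 = 5.1870 MPa = 51.192 atm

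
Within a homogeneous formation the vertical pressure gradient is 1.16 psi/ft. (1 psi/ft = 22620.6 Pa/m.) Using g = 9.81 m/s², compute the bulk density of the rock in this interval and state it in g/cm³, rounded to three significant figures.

ρ = (dP/dz)/g = 1.16 psi/ft / 9.81 m/s² = 26240 Pa/m / 9.81 m/s² = 2674.8 kg/m³
= 2.675 g/cm³

2.67 g/cm³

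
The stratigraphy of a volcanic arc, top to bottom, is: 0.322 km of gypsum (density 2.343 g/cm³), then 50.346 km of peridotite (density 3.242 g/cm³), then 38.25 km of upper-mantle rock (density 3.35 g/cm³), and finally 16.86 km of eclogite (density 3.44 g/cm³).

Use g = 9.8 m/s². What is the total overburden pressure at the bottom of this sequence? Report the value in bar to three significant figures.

34300 bar

gypsum: 2343 kg/m³ × 9.8 m/s² × 322 m = 7.394×10^6 Pa = 73.94 bar
peridotite: 3242 kg/m³ × 9.8 m/s² × 50346 m = 1.600×10^9 Pa = 15996 bar
upper-mantle rock: 3350 kg/m³ × 9.8 m/s² × 38250 m = 1.256×10^9 Pa = 12557 bar
eclogite: 3440 kg/m³ × 9.8 m/s² × 16860 m = 5.684×10^8 Pa = 5684 bar
Total = 73.94 + 15996 + 12557 + 5684 = 34311 bar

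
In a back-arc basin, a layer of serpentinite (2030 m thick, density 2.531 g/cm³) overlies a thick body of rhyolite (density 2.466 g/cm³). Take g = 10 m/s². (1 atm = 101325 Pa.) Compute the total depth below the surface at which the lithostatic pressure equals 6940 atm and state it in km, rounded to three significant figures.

28.5 km

Pressure at base of upper layers: 2531×10×2030 = 5.138×10^7 Pa = 507.1 atm
Remaining pressure to be supplied by rhyolite: 7.032×10^8 − 5.138×10^7 = 6.518×10^8 Pa
Additional depth in rhyolite = 6.518×10^8 Pa / (2466 kg/m³ × 10 m/s²) = 26432 m
Total depth = 2030 m + 26432 m = 28462 m
= 28.462 km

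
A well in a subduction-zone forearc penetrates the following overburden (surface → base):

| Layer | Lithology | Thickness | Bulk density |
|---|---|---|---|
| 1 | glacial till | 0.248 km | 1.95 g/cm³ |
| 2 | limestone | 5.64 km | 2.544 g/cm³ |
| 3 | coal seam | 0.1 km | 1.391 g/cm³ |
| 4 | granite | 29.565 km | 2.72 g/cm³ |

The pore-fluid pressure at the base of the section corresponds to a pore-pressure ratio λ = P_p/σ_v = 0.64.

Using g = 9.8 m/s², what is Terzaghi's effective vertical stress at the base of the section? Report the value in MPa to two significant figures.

340 MPa

Overburden (lithostatic) stress σ_v:
glacial till: 1950 kg/m³ × 9.8 m/s² × 248 m = 4.739×10^6 Pa = 4.739 MPa
limestone: 2544 kg/m³ × 9.8 m/s² × 5640 m = 1.406×10^8 Pa = 140.6 MPa
coal seam: 1391 kg/m³ × 9.8 m/s² × 100 m = 1.363×10^6 Pa = 1.363 MPa
granite: 2720 kg/m³ × 9.8 m/s² × 29565 m = 7.881×10^8 Pa = 788.1 MPa
Total = 4.739 + 140.6 + 1.363 + 788.1 = 934.80 MPa
Pore pressure P_p = λ·σ_v = 0.64 × 934.8 MPa = 598.3 MPa
Effective stress σ' = σ_v − P_p = 934.8 − 598.3 = 336.53 MPa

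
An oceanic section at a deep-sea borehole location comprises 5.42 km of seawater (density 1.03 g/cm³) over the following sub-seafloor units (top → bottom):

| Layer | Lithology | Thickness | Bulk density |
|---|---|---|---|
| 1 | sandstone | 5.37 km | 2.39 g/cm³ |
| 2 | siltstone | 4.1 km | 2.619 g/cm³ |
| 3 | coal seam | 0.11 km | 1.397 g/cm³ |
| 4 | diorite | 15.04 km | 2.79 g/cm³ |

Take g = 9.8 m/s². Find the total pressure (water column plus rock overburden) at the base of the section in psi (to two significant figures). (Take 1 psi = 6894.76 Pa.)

100000 psi

seawater: 1030 kg/m³ × 9.8 m/s² × 5420 m = 5.471×10^7 Pa = 7935 psi
sandstone: 2390 kg/m³ × 9.8 m/s² × 5370 m = 1.258×10^8 Pa = 18242 psi
siltstone: 2619 kg/m³ × 9.8 m/s² × 4100 m = 1.052×10^8 Pa = 15263 psi
coal seam: 1397 kg/m³ × 9.8 m/s² × 110 m = 1.506×10^6 Pa = 218.4 psi
diorite: 2790 kg/m³ × 9.8 m/s² × 15040 m = 4.112×10^8 Pa = 59643 psi
Total = 7935 + 18242 + 15263 + 218.4 + 59643 = 1.0130×10^5 psi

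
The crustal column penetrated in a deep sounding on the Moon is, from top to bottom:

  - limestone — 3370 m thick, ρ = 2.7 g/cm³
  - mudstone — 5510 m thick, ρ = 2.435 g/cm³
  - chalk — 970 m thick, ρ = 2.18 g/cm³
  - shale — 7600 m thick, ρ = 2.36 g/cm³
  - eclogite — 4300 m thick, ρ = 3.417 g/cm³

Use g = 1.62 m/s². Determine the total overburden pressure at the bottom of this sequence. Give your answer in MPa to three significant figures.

92.8 MPa

limestone: 2700 kg/m³ × 1.62 m/s² × 3370 m = 1.474×10^7 Pa = 14.74 MPa
mudstone: 2435 kg/m³ × 1.62 m/s² × 5510 m = 2.174×10^7 Pa = 21.74 MPa
chalk: 2180 kg/m³ × 1.62 m/s² × 970 m = 3.426×10^6 Pa = 3.426 MPa
shale: 2360 kg/m³ × 1.62 m/s² × 7600 m = 2.906×10^7 Pa = 29.06 MPa
eclogite: 3417 kg/m³ × 1.62 m/s² × 4300 m = 2.380×10^7 Pa = 23.80 MPa
Total = 14.74 + 21.74 + 3.426 + 29.06 + 23.80 = 92.760 MPa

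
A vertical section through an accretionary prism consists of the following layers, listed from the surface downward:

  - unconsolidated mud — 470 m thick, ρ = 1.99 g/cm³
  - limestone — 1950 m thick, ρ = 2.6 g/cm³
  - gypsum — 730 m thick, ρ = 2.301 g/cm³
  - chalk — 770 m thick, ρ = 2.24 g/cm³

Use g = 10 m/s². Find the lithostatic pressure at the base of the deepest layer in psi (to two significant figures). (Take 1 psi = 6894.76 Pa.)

14000 psi

unconsolidated mud: 1990 kg/m³ × 10 m/s² × 470 m = 9.353×10^6 Pa = 1357 psi
limestone: 2600 kg/m³ × 10 m/s² × 1950 m = 5.070×10^7 Pa = 7353 psi
gypsum: 2301 kg/m³ × 10 m/s² × 730 m = 1.680×10^7 Pa = 2436 psi
chalk: 2240 kg/m³ × 10 m/s² × 770 m = 1.725×10^7 Pa = 2502 psi
Total = 1357 + 7353 + 2436 + 2502 = 13648 psi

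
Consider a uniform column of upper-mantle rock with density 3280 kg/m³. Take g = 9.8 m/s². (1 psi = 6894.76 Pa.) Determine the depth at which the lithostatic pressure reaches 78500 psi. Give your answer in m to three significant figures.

16800 m

h = P/(ρg) = 78500 psi / (3280 kg/m³ × 9.8 m/s²) = 5.412×10^8 Pa / 32144 Pa/m = 16838 m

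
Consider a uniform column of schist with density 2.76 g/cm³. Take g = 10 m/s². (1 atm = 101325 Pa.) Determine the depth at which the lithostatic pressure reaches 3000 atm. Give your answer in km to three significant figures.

11.0 km

h = P/(ρg) = 3000 atm / (2760 kg/m³ × 10 m/s²) = 3.040×10^8 Pa / 27600 Pa/m = 11014 m
= 11.014 km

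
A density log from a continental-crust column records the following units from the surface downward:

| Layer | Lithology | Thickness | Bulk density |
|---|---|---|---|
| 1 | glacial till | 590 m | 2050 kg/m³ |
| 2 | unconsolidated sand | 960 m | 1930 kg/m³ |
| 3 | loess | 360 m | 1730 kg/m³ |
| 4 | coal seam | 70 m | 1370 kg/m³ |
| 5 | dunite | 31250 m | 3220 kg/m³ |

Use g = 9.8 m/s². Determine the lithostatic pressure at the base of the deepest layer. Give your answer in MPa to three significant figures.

glacial till: 2050 kg/m³ × 9.8 m/s² × 590 m = 1.185×10^7 Pa = 11.85 MPa
unconsolidated sand: 1930 kg/m³ × 9.8 m/s² × 960 m = 1.816×10^7 Pa = 18.16 MPa
loess: 1730 kg/m³ × 9.8 m/s² × 360 m = 6.103×10^6 Pa = 6.103 MPa
coal seam: 1370 kg/m³ × 9.8 m/s² × 70 m = 9.398×10^5 Pa = 0.9398 MPa
dunite: 3220 kg/m³ × 9.8 m/s² × 31250 m = 9.861×10^8 Pa = 986.1 MPa
Total = 11.85 + 18.16 + 6.103 + 0.9398 + 986.1 = 1023.2 MPa

1020 MPa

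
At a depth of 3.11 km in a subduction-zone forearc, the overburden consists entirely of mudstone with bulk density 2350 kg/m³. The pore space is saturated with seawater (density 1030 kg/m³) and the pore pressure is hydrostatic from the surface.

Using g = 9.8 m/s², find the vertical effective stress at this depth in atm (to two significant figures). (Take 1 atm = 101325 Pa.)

400 atm

Overburden (lithostatic) stress σ_v:
mudstone: 2350 kg/m³ × 9.8 m/s² × 3110 m = 7.162×10^7 Pa = 71.62 MPa
Pore pressure P_p = 1030 kg/m³ × 9.8 m/s² × 3110 m = 3.139×10^7 Pa = 31.39 MPa
Effective stress σ' = σ_v − P_p = 71.62 − 31.39 = 40.231 MPa = 397.05 atm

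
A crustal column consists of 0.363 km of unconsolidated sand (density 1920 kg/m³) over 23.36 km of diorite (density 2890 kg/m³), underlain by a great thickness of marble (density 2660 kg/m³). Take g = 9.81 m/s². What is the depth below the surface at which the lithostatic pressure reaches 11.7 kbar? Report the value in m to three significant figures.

42900 m

Pressure at base of upper layers: 1920×9.81×363 + 2890×9.81×23360 = 6.691×10^8 Pa = 6.691 kbar
Remaining pressure to be supplied by marble: 1.170×10^9 − 6.691×10^8 = 5.009×10^8 Pa
Additional depth in marble = 5.009×10^8 Pa / (2660 kg/m³ × 9.81 m/s²) = 19195 m
Total depth = 23723 m + 19195 m = 42918 m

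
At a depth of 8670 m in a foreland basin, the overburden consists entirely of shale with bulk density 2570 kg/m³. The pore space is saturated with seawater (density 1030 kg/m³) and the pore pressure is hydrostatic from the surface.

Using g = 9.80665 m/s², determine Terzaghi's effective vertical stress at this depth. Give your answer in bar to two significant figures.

Overburden (lithostatic) stress σ_v:
shale: 2570 kg/m³ × 9.80665 m/s² × 8670 m = 2.185×10^8 Pa = 218.5 MPa
Pore pressure P_p = 1030 kg/m³ × 9.80665 m/s² × 8670 m = 8.757×10^7 Pa = 87.57 MPa
Effective stress σ' = σ_v − P_p = 218.5 − 87.57 = 130.94 MPa = 1309.4 bar

1300 bar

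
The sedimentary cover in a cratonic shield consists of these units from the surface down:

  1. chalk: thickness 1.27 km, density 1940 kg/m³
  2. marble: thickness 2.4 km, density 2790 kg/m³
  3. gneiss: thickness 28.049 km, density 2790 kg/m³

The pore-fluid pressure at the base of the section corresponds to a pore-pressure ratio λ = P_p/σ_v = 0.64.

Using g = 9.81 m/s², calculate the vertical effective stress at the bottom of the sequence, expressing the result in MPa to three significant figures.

Overburden (lithostatic) stress σ_v:
chalk: 1940 kg/m³ × 9.81 m/s² × 1270 m = 2.417×10^7 Pa = 24.17 MPa
marble: 2790 kg/m³ × 9.81 m/s² × 2400 m = 6.569×10^7 Pa = 65.69 MPa
gneiss: 2790 kg/m³ × 9.81 m/s² × 28049 m = 7.677×10^8 Pa = 767.7 MPa
Total = 24.17 + 65.69 + 767.7 = 857.56 MPa
Pore pressure P_p = λ·σ_v = 0.64 × 857.6 MPa = 548.8 MPa
Effective stress σ' = σ_v − P_p = 857.6 − 548.8 = 308.72 MPa

309 MPa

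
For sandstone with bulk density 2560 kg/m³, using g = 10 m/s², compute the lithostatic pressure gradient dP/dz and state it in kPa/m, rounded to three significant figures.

dP/dz = ρg = 2560 kg/m³ × 10 m/s² = 25600 Pa/m
= 25600 Pa/m × (1 kPa/m / 1000.0 Pa/m) = 25.600 kPa/m

25.6 kPa/m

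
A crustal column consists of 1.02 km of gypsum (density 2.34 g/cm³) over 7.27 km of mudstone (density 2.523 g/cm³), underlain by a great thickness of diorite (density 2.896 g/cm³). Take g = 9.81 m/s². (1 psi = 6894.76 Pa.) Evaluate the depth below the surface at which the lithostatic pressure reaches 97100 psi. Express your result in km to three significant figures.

24.7 km

Pressure at base of upper layers: 2340×9.81×1020 + 2523×9.81×7270 = 2.034×10^8 Pa = 29494 psi
Remaining pressure to be supplied by diorite: 6.695×10^8 − 2.034×10^8 = 4.661×10^8 Pa
Additional depth in diorite = 4.661×10^8 Pa / (2896 kg/m³ × 9.81 m/s²) = 16407 m
Total depth = 8290 m + 16407 m = 24697 m
= 24.697 km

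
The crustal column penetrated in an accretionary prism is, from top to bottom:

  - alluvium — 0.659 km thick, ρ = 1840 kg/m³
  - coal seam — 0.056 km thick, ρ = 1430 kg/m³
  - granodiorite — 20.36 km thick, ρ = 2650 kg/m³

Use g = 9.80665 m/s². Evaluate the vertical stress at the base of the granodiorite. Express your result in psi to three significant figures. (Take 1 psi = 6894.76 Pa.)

78600 psi

alluvium: 1840 kg/m³ × 9.80665 m/s² × 659 m = 1.189×10^7 Pa = 1725 psi
coal seam: 1430 kg/m³ × 9.80665 m/s² × 56 m = 7.853×10^5 Pa = 113.9 psi
granodiorite: 2650 kg/m³ × 9.80665 m/s² × 20360 m = 5.291×10^8 Pa = 76741 psi
Total = 1725 + 113.9 + 76741 = 78579 psi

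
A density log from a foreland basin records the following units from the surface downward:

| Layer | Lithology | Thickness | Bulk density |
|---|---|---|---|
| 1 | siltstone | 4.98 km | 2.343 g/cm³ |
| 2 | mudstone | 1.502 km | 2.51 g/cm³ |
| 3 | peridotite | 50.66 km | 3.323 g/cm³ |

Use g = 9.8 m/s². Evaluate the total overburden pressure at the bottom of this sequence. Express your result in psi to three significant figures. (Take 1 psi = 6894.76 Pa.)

siltstone: 2343 kg/m³ × 9.8 m/s² × 4980 m = 1.143×10^8 Pa = 16585 psi
mudstone: 2510 kg/m³ × 9.8 m/s² × 1502 m = 3.695×10^7 Pa = 5359 psi
peridotite: 3323 kg/m³ × 9.8 m/s² × 50660 m = 1.650×10^9 Pa = 2.393×10^5 psi
Total = 16585 + 5359 + 2.393×10^5 = 2.6122×10^5 psi

261000 psi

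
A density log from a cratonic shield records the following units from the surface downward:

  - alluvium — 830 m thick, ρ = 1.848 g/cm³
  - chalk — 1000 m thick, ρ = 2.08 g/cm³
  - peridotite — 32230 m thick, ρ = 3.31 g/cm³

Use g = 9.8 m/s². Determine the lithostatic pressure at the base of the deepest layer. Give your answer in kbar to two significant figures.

alluvium: 1848 kg/m³ × 9.8 m/s² × 830 m = 1.503×10^7 Pa = 0.1503 kbar
chalk: 2080 kg/m³ × 9.8 m/s² × 1000 m = 2.038×10^7 Pa = 0.2038 kbar
peridotite: 3310 kg/m³ × 9.8 m/s² × 32230 m = 1.045×10^9 Pa = 10.45 kbar
Total = 0.1503 + 0.2038 + 10.45 = 10.809 kbar

11 kbar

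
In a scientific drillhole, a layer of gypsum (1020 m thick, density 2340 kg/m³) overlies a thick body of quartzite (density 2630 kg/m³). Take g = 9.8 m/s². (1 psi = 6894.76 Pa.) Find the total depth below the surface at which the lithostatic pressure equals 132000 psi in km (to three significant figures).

35.4 km

Pressure at base of upper layers: 2340×9.8×1020 = 2.339×10^7 Pa = 3393 psi
Remaining pressure to be supplied by quartzite: 9.101×10^8 − 2.339×10^7 = 8.867×10^8 Pa
Additional depth in quartzite = 8.867×10^8 Pa / (2630 kg/m³ × 9.8 m/s²) = 34404 m
Total depth = 1020 m + 34404 m = 35424 m
= 35.424 km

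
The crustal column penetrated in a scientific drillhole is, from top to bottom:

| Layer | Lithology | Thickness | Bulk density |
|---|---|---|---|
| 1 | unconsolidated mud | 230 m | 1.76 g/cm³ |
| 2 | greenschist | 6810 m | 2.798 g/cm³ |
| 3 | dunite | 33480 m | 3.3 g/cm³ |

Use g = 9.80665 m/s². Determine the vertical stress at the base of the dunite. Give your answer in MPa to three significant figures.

1270 MPa

unconsolidated mud: 1760 kg/m³ × 9.80665 m/s² × 230 m = 3.970×10^6 Pa = 3.970 MPa
greenschist: 2798 kg/m³ × 9.80665 m/s² × 6810 m = 1.869×10^8 Pa = 186.9 MPa
dunite: 3300 kg/m³ × 9.80665 m/s² × 33480 m = 1.083×10^9 Pa = 1083 MPa
Total = 3.970 + 186.9 + 1083 = 1274.3 MPa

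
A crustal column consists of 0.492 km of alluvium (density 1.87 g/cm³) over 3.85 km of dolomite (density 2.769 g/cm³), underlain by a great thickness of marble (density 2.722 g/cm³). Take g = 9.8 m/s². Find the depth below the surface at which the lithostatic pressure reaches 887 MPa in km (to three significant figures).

Pressure at base of upper layers: 1870×9.8×492 + 2769×9.8×3850 = 1.135×10^8 Pa = 113.5 MPa
Remaining pressure to be supplied by marble: 8.870×10^8 − 1.135×10^8 = 7.735×10^8 Pa
Additional depth in marble = 7.735×10^8 Pa / (2722 kg/m³ × 9.8 m/s²) = 28997 m
Total depth = 4342 m + 28997 m = 33339 m
= 33.339 km

33.3 km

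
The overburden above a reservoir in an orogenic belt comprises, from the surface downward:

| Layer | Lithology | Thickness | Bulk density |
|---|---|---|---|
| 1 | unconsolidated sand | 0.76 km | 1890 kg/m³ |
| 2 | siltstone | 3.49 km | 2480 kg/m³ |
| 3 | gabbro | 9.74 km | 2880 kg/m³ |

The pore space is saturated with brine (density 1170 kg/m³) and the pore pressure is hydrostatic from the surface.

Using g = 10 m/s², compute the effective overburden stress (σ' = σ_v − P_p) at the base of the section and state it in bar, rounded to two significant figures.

Overburden (lithostatic) stress σ_v:
unconsolidated sand: 1890 kg/m³ × 10 m/s² × 760 m = 1.436×10^7 Pa = 14.36 MPa
siltstone: 2480 kg/m³ × 10 m/s² × 3490 m = 8.655×10^7 Pa = 86.55 MPa
gabbro: 2880 kg/m³ × 10 m/s² × 9740 m = 2.805×10^8 Pa = 280.5 MPa
Total = 14.36 + 86.55 + 280.5 = 381.43 MPa
Pore pressure P_p = 1170 kg/m³ × 10 m/s² × 13990 m = 1.637×10^8 Pa = 163.7 MPa
Effective stress σ' = σ_v − P_p = 381.4 − 163.7 = 217.75 MPa = 2177.4 bar

2200 bar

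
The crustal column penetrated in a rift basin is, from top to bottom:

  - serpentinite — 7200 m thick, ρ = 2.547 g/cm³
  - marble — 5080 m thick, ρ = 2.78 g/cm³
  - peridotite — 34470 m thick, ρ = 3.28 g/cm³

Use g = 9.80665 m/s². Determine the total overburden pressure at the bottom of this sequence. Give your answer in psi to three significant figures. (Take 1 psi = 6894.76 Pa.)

207000 psi

serpentinite: 2547 kg/m³ × 9.80665 m/s² × 7200 m = 1.798×10^8 Pa = 26083 psi
marble: 2780 kg/m³ × 9.80665 m/s² × 5080 m = 1.385×10^8 Pa = 20087 psi
peridotite: 3280 kg/m³ × 9.80665 m/s² × 34470 m = 1.109×10^9 Pa = 1.608×10^5 psi
Total = 26083 + 20087 + 1.608×10^5 = 2.0698×10^5 psi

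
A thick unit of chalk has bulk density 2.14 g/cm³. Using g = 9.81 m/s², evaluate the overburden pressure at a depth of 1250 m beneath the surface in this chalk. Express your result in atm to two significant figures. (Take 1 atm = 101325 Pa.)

260 atm

chalk: 2140 kg/m³ × 9.81 m/s² × 1250 m = 2.624×10^7 Pa = 259.0 atm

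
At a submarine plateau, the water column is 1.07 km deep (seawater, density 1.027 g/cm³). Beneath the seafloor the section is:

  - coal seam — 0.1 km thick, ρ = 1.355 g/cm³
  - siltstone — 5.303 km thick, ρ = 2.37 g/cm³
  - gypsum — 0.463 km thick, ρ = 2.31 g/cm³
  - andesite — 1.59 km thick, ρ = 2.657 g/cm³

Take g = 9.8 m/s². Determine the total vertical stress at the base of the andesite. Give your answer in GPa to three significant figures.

0.187 GPa

seawater: 1027 kg/m³ × 9.8 m/s² × 1070 m = 1.077×10^7 Pa = 0.01077 GPa
coal seam: 1355 kg/m³ × 9.8 m/s² × 100 m = 1.328×10^6 Pa = 1.328×10^-3 GPa
siltstone: 2370 kg/m³ × 9.8 m/s² × 5303 m = 1.232×10^8 Pa = 0.1232 GPa
gypsum: 2310 kg/m³ × 9.8 m/s² × 463 m = 1.048×10^7 Pa = 0.01048 GPa
andesite: 2657 kg/m³ × 9.8 m/s² × 1590 m = 4.140×10^7 Pa = 0.04140 GPa
Total = 0.01077 + 1.328×10^-3 + 0.1232 + 0.01048 + 0.04140 = 0.18715 GPa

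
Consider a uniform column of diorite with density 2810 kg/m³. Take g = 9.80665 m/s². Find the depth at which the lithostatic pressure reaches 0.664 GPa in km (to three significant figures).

24.1 km

h = P/(ρg) = 0.664 GPa / (2810 kg/m³ × 9.80665 m/s²) = 6.640×10^8 Pa / 27557 Pa/m = 24096 m
= 24.096 km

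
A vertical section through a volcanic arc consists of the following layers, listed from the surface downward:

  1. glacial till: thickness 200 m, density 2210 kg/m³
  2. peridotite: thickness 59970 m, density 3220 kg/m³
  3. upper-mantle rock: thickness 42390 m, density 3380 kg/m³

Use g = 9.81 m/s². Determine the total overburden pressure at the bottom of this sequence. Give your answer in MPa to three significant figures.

3300 MPa

glacial till: 2210 kg/m³ × 9.81 m/s² × 200 m = 4.336×10^6 Pa = 4.336 MPa
peridotite: 3220 kg/m³ × 9.81 m/s² × 59970 m = 1.894×10^9 Pa = 1894 MPa
upper-mantle rock: 3380 kg/m³ × 9.81 m/s² × 42390 m = 1.406×10^9 Pa = 1406 MPa
Total = 4.336 + 1894 + 1406 = 3304.2 MPa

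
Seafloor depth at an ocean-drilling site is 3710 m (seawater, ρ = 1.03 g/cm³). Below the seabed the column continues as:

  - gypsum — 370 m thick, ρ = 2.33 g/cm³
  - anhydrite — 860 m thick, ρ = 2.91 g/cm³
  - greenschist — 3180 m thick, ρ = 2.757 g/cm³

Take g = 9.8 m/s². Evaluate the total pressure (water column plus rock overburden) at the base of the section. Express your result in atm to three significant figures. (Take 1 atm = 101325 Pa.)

1540 atm

seawater: 1030 kg/m³ × 9.8 m/s² × 3710 m = 3.745×10^7 Pa = 369.6 atm
gypsum: 2330 kg/m³ × 9.8 m/s² × 370 m = 8.449×10^6 Pa = 83.38 atm
anhydrite: 2910 kg/m³ × 9.8 m/s² × 860 m = 2.453×10^7 Pa = 242.0 atm
greenschist: 2757 kg/m³ × 9.8 m/s² × 3180 m = 8.592×10^7 Pa = 848.0 atm
Total = 369.6 + 83.38 + 242.0 + 848.0 = 1543.0 atm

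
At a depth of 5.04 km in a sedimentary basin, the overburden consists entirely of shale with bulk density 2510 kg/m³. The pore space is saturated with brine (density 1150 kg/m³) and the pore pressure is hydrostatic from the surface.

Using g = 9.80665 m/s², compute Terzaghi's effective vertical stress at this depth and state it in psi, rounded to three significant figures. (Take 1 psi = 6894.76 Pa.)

Overburden (lithostatic) stress σ_v:
shale: 2510 kg/m³ × 9.80665 m/s² × 5040 m = 1.241×10^8 Pa = 124.1 MPa
Pore pressure P_p = 1150 kg/m³ × 9.80665 m/s² × 5040 m = 5.684×10^7 Pa = 56.84 MPa
Effective stress σ' = σ_v − P_p = 124.1 − 56.84 = 67.219 MPa = 9749.2 psi

9750 psi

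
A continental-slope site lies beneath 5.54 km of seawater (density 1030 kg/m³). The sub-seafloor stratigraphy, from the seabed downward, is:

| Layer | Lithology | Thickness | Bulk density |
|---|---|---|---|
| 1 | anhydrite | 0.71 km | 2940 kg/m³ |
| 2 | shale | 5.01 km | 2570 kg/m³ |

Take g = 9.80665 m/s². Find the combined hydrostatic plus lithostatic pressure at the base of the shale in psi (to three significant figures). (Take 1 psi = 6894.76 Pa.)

29400 psi

seawater: 1030 kg/m³ × 9.80665 m/s² × 5540 m = 5.596×10^7 Pa = 8116 psi
anhydrite: 2940 kg/m³ × 9.80665 m/s² × 710 m = 2.047×10^7 Pa = 2969 psi
shale: 2570 kg/m³ × 9.80665 m/s² × 5010 m = 1.263×10^8 Pa = 18314 psi
Total = 8116 + 2969 + 18314 = 29399 psi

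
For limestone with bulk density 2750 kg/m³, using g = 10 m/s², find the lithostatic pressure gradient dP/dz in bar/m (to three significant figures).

dP/dz = ρg = 2750 kg/m³ × 10 m/s² = 27500 Pa/m
= 27500 Pa/m × (1 bar/m / 1.0000×10^5 Pa/m) = 0.27500 bar/m

0.275 bar/m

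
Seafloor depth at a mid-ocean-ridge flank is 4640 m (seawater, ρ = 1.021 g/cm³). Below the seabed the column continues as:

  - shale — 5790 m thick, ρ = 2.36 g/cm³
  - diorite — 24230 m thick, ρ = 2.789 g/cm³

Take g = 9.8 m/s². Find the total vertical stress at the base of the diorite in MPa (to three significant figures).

843 MPa

seawater: 1021 kg/m³ × 9.8 m/s² × 4640 m = 4.643×10^7 Pa = 46.43 MPa
shale: 2360 kg/m³ × 9.8 m/s² × 5790 m = 1.339×10^8 Pa = 133.9 MPa
diorite: 2789 kg/m³ × 9.8 m/s² × 24230 m = 6.623×10^8 Pa = 662.3 MPa
Total = 46.43 + 133.9 + 662.3 = 842.60 MPa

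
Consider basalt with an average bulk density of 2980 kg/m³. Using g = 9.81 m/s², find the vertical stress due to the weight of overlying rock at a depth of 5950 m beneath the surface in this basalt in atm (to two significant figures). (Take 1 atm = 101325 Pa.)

1700 atm

basalt: 2980 kg/m³ × 9.81 m/s² × 5950 m = 1.739×10^8 Pa = 1717 atm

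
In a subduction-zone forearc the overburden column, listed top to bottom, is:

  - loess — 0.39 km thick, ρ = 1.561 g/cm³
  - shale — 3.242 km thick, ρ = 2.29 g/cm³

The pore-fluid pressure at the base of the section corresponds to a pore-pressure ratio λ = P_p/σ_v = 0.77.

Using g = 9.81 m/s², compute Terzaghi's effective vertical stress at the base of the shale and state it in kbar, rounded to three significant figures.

Overburden (lithostatic) stress σ_v:
loess: 1561 kg/m³ × 9.81 m/s² × 390 m = 5.972×10^6 Pa = 5.972 MPa
shale: 2290 kg/m³ × 9.81 m/s² × 3242 m = 7.283×10^7 Pa = 72.83 MPa
Total = 5.972 + 72.83 = 78.803 MPa
Pore pressure P_p = λ·σ_v = 0.77 × 78.80 MPa = 60.68 MPa
Effective stress σ' = σ_v − P_p = 78.80 − 60.68 = 18.125 MPa = 0.18125 kbar

0.181 kbar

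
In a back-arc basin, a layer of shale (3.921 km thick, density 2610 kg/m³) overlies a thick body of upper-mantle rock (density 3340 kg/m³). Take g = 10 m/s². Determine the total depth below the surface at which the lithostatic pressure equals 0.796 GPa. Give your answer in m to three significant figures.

Pressure at base of upper layers: 2610×10×3921 = 1.023×10^8 Pa = 0.1023 GPa
Remaining pressure to be supplied by upper-mantle rock: 7.960×10^8 − 1.023×10^8 = 6.937×10^8 Pa
Additional depth in upper-mantle rock = 6.937×10^8 Pa / (3340 kg/m³ × 10 m/s²) = 20768 m
Total depth = 3921 m + 20768 m = 24689 m

24700 m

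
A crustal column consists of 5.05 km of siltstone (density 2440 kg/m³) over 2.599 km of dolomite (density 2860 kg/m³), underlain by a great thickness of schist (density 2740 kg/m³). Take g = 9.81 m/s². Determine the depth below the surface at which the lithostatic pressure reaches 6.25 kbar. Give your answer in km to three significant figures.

Pressure at base of upper layers: 2440×9.81×5050 + 2860×9.81×2599 = 1.938×10^8 Pa = 1.938 kbar
Remaining pressure to be supplied by schist: 6.250×10^8 − 1.938×10^8 = 4.312×10^8 Pa
Additional depth in schist = 4.312×10^8 Pa / (2740 kg/m³ × 9.81 m/s²) = 16042 m
Total depth = 7649 m + 16042 m = 23691 m
= 23.691 km

23.7 km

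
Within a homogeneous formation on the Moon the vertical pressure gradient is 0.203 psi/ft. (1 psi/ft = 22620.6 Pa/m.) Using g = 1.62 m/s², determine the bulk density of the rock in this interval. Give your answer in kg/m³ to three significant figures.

2830 kg/m³

ρ = (dP/dz)/g = 0.203 psi/ft / 1.62 m/s² = 4592.0 Pa/m / 1.62 m/s² = 2834.6 kg/m³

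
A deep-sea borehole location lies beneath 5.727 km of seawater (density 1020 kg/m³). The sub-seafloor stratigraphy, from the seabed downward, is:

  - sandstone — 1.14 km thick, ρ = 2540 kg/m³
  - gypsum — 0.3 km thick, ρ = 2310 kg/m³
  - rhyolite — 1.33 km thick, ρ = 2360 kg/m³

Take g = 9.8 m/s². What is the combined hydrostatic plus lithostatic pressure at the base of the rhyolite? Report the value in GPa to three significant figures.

seawater: 1020 kg/m³ × 9.8 m/s² × 5727 m = 5.725×10^7 Pa = 0.05725 GPa
sandstone: 2540 kg/m³ × 9.8 m/s² × 1140 m = 2.838×10^7 Pa = 0.02838 GPa
gypsum: 2310 kg/m³ × 9.8 m/s² × 300 m = 6.791×10^6 Pa = 6.791×10^-3 GPa
rhyolite: 2360 kg/m³ × 9.8 m/s² × 1330 m = 3.076×10^7 Pa = 0.03076 GPa
Total = 0.05725 + 0.02838 + 6.791×10^-3 + 0.03076 = 0.12318 GPa

0.123 GPa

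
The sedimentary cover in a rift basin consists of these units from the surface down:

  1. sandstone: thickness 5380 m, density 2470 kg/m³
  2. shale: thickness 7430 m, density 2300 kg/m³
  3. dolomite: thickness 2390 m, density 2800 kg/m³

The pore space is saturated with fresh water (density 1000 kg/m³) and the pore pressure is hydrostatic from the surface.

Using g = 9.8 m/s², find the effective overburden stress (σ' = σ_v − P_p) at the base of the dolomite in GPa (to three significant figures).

Overburden (lithostatic) stress σ_v:
sandstone: 2470 kg/m³ × 9.8 m/s² × 5380 m = 1.302×10^8 Pa = 130.2 MPa
shale: 2300 kg/m³ × 9.8 m/s² × 7430 m = 1.675×10^8 Pa = 167.5 MPa
dolomite: 2800 kg/m³ × 9.8 m/s² × 2390 m = 6.558×10^7 Pa = 65.58 MPa
Total = 130.2 + 167.5 + 65.58 = 363.28 MPa
Pore pressure P_p = 1000 kg/m³ × 9.8 m/s² × 15200 m = 1.490×10^8 Pa = 149.0 MPa
Effective stress σ' = σ_v − P_p = 363.3 − 149.0 = 214.32 MPa = 0.21432 GPa

0.214 GPa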